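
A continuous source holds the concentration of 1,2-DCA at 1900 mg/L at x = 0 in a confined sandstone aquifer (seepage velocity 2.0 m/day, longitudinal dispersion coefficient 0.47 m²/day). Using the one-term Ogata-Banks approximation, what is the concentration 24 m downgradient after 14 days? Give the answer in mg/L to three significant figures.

For a continuous step input, C/C₀ ≈ ½·erfc((x−vt)/(2√(Dt))).
vt = 2.0 × 14 = 28 m and 2√(Dt) = 2√(0.47 × 14) = 5.130 m.
Argument (x−vt)/(2√(Dt)) = (24 − 28)/5.130 = -0.7797; ½·erfc(-0.7797) = 0.8649.
C = 1900 × 0.8649 = 1640 mg/L.

1640 mg/L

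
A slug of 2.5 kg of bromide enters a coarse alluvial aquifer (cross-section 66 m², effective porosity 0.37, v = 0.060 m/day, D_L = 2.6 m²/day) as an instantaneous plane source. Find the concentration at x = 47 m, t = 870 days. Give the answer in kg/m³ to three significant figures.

0.000605 kg/m³

For an instantaneous plane source, C(x,t) = M/(n_e·A·√(4πDt)) · exp(−(x−vt)²/(4Dt)), with n_e·A the pore (flow) area.
Plume center vt = 0.060 × 870 = 52.2 m, so the well at 47 m is 5.2 m upgradient of the peak.
√(4πDt) = 168.6 m, giving peak height M/(n_e·A·√(4πDt)) = 2.5/(0.37 × 66 × 168.6) = 0.0006072 kg/m³.
(x−vt)²/(4Dt) = (-5.2)²/(4 × 2.6 × 870) = 0.002989; exp(−0.002989) = 0.9970.
C = 0.0006072 × 0.9970 = 0.000605 kg/m³.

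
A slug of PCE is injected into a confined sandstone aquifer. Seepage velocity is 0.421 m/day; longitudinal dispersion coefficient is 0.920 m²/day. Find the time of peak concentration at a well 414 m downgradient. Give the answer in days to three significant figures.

For the 1D instantaneous-source solution, setting ∂C/∂t = 0 at fixed x gives v²t² + 2Dt − x² = 0, so t = (√(D² + v²x²) − D)/v².
√(D² + v²x²) = √(0.920² + 0.421² × 414²) = 174.3; v² = 0.177241.
t = (174.3 − 0.920)/0.177241 = 978 days (vs. the pure-advection estimate x/v = 983 d).

978 days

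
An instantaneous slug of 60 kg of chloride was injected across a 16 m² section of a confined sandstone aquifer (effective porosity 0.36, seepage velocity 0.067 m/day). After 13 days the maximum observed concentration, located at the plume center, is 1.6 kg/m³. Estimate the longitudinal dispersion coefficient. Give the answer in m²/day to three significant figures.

0.259 m²/day

At the plume center C_max = M/(n_e·A·√(4πDt)), so D = M²/(4πt·(n_e·A·C_max)²).
n_e·A·C_max = 0.36 × 16 × 1.6 = 9.216 kg/m.
D = 60²/(4π × 13 × 9.216²) = 0.259 m²/day.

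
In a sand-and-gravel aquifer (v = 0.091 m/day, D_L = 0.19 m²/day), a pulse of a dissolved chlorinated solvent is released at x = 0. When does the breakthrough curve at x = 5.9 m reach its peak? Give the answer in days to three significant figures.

For the 1D instantaneous-source solution, setting ∂C/∂t = 0 at fixed x gives v²t² + 2Dt − x² = 0, so t = (√(D² + v²x²) − D)/v².
√(D² + v²x²) = √(0.19² + 0.091² × 5.9²) = 0.5695; v² = 0.008281.
t = (0.5695 − 0.19)/0.008281 = 45.8 days (vs. the pure-advection estimate x/v = 64.8 d).

45.8 days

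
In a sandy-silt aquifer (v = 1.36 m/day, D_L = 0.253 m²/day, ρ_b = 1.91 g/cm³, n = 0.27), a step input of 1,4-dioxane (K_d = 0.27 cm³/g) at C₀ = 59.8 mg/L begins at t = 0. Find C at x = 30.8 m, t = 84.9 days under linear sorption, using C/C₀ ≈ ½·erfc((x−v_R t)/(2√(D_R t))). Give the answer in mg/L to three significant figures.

Retardation factor R = 1 + ρ_b·K_d/n = 1 + 1.91 × 0.27/0.27 = 2.910.
Sorption retards both mechanisms: v_R = v/R = 0.4674 m/day, D_R = D/R = 0.08694 m²/day.
v_R·t = 0.4674 × 84.9 = 39.68226 m; 2√(D_R t) = 5.434 m; argument = (30.8 − 39.68226)/5.434 = -1.635.
C = C₀ × ½·erfc(-1.635) = 59.8 × 0.9896 = 59.2 mg/L.

59.2 mg/L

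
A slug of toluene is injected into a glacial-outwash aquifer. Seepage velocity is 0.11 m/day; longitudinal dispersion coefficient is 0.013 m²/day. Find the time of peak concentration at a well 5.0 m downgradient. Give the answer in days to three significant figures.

44.4 days

For the 1D instantaneous-source solution, setting ∂C/∂t = 0 at fixed x gives v²t² + 2Dt − x² = 0, so t = (√(D² + v²x²) − D)/v².
√(D² + v²x²) = √(0.013² + 0.11² × 5.0²) = 0.5502; v² = 0.0121.
t = (0.5502 − 0.013)/0.0121 = 44.4 days (vs. the pure-advection estimate x/v = 45.5 d).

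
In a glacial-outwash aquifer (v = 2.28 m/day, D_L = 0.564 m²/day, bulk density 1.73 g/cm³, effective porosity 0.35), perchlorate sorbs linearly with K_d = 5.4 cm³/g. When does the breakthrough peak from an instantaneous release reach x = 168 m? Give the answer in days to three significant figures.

2040 days

Retardation factor R = 1 + ρ_b·K_d/n = 1 + 1.73 × 5.4/0.35 = 27.69.
Sorption retards both mechanisms: v_R = v/R = 0.08234 m/day, D_R = D/R = 0.02037 m²/day.
Peak time from v_R²t² + 2D_R t − x² = 0: t = (√(D_R² + v_R²x²) − D_R)/v_R².
√(D_R² + v_R²x²) = √(0.02037² + 0.08234² × 168²) = 13.83; v_R² = 0.006780.
t = (13.83 − 0.02037)/0.006780 = 2040 days.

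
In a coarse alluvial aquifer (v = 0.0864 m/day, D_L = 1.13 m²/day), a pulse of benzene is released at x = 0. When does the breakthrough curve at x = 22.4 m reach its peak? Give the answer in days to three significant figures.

149 days

For the 1D instantaneous-source solution, setting ∂C/∂t = 0 at fixed x gives v²t² + 2Dt − x² = 0, so t = (√(D² + v²x²) − D)/v².
√(D² + v²x²) = √(1.13² + 0.0864² × 22.4²) = 2.241; v² = 0.00746496.
t = (2.241 − 1.13)/0.00746496 = 149 days (vs. the pure-advection estimate x/v = 259 d).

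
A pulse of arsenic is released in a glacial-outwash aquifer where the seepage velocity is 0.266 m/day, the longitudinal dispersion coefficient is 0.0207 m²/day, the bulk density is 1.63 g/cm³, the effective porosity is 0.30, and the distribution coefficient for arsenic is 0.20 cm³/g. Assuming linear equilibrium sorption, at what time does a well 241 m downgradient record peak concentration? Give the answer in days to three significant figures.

1890 days

Retardation factor R = 1 + ρ_b·K_d/n = 1 + 1.63 × 0.20/0.30 = 2.087.
Sorption retards both mechanisms: v_R = v/R = 0.1275 m/day, D_R = D/R = 0.009919 m²/day.
Peak time from v_R²t² + 2D_R t − x² = 0: t = (√(D_R² + v_R²x²) − D_R)/v_R².
√(D_R² + v_R²x²) = √(0.009919² + 0.1275² × 241²) = 30.73; v_R² = 0.01626.
t = (30.73 − 0.009919)/0.01626 = 1890 days.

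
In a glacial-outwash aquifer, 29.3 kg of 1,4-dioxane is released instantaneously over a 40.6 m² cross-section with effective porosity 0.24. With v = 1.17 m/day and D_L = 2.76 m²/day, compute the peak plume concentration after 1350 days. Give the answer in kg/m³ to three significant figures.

The peak of an instantaneous 1D plume sits at x = vt; there the Gaussian factor is 1 and C_max = M/(n_e·A·√(4πDt)), where n_e·A is the pore area the mass is dissolved in.
√(4πDt) = √(4π × 2.76 × 1350) = 216.4 m, so C_max = 29.3/(0.24 × 40.6 × 216.4) = 0.0139 kg/m³.

0.0139 kg/m³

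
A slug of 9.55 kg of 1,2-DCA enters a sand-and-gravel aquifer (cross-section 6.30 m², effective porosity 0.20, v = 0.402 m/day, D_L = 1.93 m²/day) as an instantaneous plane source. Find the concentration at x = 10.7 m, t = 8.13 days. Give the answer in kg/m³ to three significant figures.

0.224 kg/m³

For an instantaneous plane source, C(x,t) = M/(n_e·A·√(4πDt)) · exp(−(x−vt)²/(4Dt)), with n_e·A the pore (flow) area.
Plume center vt = 0.402 × 8.13 = 3.26826 m, so the well at 10.7 m is 7.43174 m downgradient of the peak.
√(4πDt) = 14.04 m, giving peak height M/(n_e·A·√(4πDt)) = 9.55/(0.20 × 6.30 × 14.04) = 0.5398 kg/m³.
(x−vt)²/(4Dt) = (7.43174)²/(4 × 1.93 × 8.13) = 0.8800; exp(−0.8800) = 0.4148.
C = 0.5398 × 0.4148 = 0.224 kg/m³.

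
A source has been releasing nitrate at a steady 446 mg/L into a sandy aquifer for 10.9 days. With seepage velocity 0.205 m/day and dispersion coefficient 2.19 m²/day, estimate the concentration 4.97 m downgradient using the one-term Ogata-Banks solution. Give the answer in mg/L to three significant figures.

154 mg/L

For a continuous step input, C/C₀ ≈ ½·erfc((x−vt)/(2√(Dt))).
vt = 0.205 × 10.9 = 2.2345 m and 2√(Dt) = 2√(2.19 × 10.9) = 9.772 m.
Argument (x−vt)/(2√(Dt)) = (4.97 − 2.2345)/9.772 = 0.2799; ½·erfc(0.2799) = 0.3461.
C = 446 × 0.3461 = 154 mg/L.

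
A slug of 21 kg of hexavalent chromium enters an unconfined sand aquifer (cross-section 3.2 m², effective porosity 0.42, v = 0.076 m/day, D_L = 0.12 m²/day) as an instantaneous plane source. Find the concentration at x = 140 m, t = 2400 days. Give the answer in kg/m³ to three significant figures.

0.0545 kg/m³

For an instantaneous plane source, C(x,t) = M/(n_e·A·√(4πDt)) · exp(−(x−vt)²/(4Dt)), with n_e·A the pore (flow) area.
Plume center vt = 0.076 × 2400 = 182.4 m, so the well at 140 m is 42.4 m upgradient of the peak.
√(4πDt) = 60.16 m, giving peak height M/(n_e·A·√(4πDt)) = 21/(0.42 × 3.2 × 60.16) = 0.2597 kg/m³.
(x−vt)²/(4Dt) = (-42.4)²/(4 × 0.12 × 2400) = 1.561; exp(−1.561) = 0.2099.
C = 0.2597 × 0.2099 = 0.0545 kg/m³.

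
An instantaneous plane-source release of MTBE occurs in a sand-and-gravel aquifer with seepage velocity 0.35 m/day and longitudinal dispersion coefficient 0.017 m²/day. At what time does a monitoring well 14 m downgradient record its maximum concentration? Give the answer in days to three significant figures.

For the 1D instantaneous-source solution, setting ∂C/∂t = 0 at fixed x gives v²t² + 2Dt − x² = 0, so t = (√(D² + v²x²) − D)/v².
√(D² + v²x²) = √(0.017² + 0.35² × 14²) = 4.900; v² = 0.1225.
t = (4.900 − 0.017)/0.1225 = 39.9 days (vs. the pure-advection estimate x/v = 40.0 d).

39.9 days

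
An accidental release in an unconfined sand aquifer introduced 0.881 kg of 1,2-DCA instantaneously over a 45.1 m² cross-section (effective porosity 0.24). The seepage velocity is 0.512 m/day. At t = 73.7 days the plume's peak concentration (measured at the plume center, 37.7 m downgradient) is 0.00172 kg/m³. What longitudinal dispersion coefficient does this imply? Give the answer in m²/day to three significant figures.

At the plume center C_max = M/(n_e·A·√(4πDt)), so D = M²/(4πt·(n_e·A·C_max)²).
n_e·A·C_max = 0.24 × 45.1 × 0.00172 = 0.01862 kg/m.
D = 0.881²/(4π × 73.7 × 0.01862²) = 2.42 m²/day.

2.42 m²/day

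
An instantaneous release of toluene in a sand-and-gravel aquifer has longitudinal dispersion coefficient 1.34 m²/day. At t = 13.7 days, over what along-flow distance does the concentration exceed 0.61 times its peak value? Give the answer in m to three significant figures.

The plume is Gaussian with σ = √(2Dt) = √(2 × 1.34 × 13.7) = 6.059 m.
C/C_peak = exp(−Δx²/(2σ²)) = 0.61 ⇒ Δx = σ·√(−2 ln 0.61) = 6.059 × 0.9943 = 6.024 m.
Width = 2Δx = 12.0 m.

12.0 m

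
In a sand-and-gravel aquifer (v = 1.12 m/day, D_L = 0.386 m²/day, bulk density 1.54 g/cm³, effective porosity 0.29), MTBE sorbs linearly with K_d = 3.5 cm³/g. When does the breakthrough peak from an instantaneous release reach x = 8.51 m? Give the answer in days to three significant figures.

143 days

Retardation factor R = 1 + ρ_b·K_d/n = 1 + 1.54 × 3.5/0.29 = 19.59.
Sorption retards both mechanisms: v_R = v/R = 0.05717 m/day, D_R = D/R = 0.01970 m²/day.
Peak time from v_R²t² + 2D_R t − x² = 0: t = (√(D_R² + v_R²x²) − D_R)/v_R².
√(D_R² + v_R²x²) = √(0.01970² + 0.05717² × 8.51²) = 0.4869; v_R² = 0.003268.
t = (0.4869 − 0.01970)/0.003268 = 143 days.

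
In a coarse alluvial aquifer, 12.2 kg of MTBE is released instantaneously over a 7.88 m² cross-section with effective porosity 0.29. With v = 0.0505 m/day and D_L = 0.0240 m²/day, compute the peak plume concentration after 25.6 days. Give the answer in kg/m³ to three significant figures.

1.92 kg/m³

The peak of an instantaneous 1D plume sits at x = vt; there the Gaussian factor is 1 and C_max = M/(n_e·A·√(4πDt)), where n_e·A is the pore area the mass is dissolved in.
√(4πDt) = √(4π × 0.0240 × 25.6) = 2.779 m, so C_max = 12.2/(0.29 × 7.88 × 2.779) = 1.92 kg/m³.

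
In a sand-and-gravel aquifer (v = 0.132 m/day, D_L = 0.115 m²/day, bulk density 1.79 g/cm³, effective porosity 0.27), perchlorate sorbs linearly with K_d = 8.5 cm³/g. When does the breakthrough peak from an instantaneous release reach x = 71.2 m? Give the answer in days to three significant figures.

30600 days

Retardation factor R = 1 + ρ_b·K_d/n = 1 + 1.79 × 8.5/0.27 = 57.35.
Sorption retards both mechanisms: v_R = v/R = 0.002302 m/day, D_R = D/R = 0.002005 m²/day.
Peak time from v_R²t² + 2D_R t − x² = 0: t = (√(D_R² + v_R²x²) − D_R)/v_R².
√(D_R² + v_R²x²) = √(0.002005² + 0.002302² × 71.2²) = 0.1639; v_R² = 5.299e-06.
t = (0.1639 − 0.002005)/5.299e-06 = 30600 days.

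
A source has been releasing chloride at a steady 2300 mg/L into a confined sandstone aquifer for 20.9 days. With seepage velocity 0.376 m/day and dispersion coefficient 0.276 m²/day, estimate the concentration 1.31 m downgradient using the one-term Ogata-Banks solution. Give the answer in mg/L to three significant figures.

For a continuous step input, C/C₀ ≈ ½·erfc((x−vt)/(2√(Dt))).
vt = 0.376 × 20.9 = 7.8584 m and 2√(Dt) = 2√(0.276 × 20.9) = 4.803 m.
Argument (x−vt)/(2√(Dt)) = (1.31 − 7.8584)/4.803 = -1.363; ½·erfc(-1.363) = 0.9730.
C = 2300 × 0.9730 = 2240 mg/L.

2240 mg/L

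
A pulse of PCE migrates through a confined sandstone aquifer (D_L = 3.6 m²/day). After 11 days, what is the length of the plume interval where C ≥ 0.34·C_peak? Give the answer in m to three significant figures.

The plume is Gaussian with σ = √(2Dt) = √(2 × 3.6 × 11) = 8.899 m.
C/C_peak = exp(−Δx²/(2σ²)) = 0.34 ⇒ Δx = σ·√(−2 ln 0.34) = 8.899 × 1.469 = 13.07 m.
Width = 2Δx = 26.1 m.

26.1 m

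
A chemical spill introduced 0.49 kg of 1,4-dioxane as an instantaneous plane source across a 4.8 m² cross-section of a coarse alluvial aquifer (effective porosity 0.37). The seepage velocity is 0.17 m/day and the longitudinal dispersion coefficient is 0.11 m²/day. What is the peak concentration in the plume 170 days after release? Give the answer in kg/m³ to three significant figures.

The peak of an instantaneous 1D plume sits at x = vt; there the Gaussian factor is 1 and C_max = M/(n_e·A·√(4πDt)), where n_e·A is the pore area the mass is dissolved in.
√(4πDt) = √(4π × 0.11 × 170) = 15.33 m, so C_max = 0.49/(0.37 × 4.8 × 15.33) = 0.0180 kg/m³.

0.0180 kg/m³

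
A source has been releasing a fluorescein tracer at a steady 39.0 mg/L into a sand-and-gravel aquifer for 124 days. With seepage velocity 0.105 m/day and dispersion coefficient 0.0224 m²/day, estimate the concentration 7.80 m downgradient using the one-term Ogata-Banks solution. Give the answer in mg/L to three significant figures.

For a continuous step input, C/C₀ ≈ ½·erfc((x−vt)/(2√(Dt))).
vt = 0.105 × 124 = 13.02 m and 2√(Dt) = 2√(0.0224 × 124) = 3.333 m.
Argument (x−vt)/(2√(Dt)) = (7.80 − 13.02)/3.333 = -1.566; ½·erfc(-1.566) = 0.9866.
C = 39.0 × 0.9866 = 38.5 mg/L.

38.5 mg/L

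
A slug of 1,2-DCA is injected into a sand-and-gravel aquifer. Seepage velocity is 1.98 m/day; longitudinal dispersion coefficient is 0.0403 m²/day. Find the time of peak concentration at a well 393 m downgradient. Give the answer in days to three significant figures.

For the 1D instantaneous-source solution, setting ∂C/∂t = 0 at fixed x gives v²t² + 2Dt − x² = 0, so t = (√(D² + v²x²) − D)/v².
√(D² + v²x²) = √(0.0403² + 1.98² × 393²) = 778.1; v² = 3.9204.
t = (778.1 − 0.0403)/3.9204 = 198 days (vs. the pure-advection estimate x/v = 198 d).

198 days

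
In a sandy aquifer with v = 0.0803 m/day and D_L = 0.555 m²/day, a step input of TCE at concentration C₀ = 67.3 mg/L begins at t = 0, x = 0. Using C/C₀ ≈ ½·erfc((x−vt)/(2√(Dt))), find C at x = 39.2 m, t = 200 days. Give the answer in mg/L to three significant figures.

For a continuous step input, C/C₀ ≈ ½·erfc((x−vt)/(2√(Dt))).
vt = 0.0803 × 200 = 16.06 m and 2√(Dt) = 2√(0.555 × 200) = 21.07 m.
Argument (x−vt)/(2√(Dt)) = (39.2 − 16.06)/21.07 = 1.098; ½·erfc(1.098) = 0.06023.
C = 67.3 × 0.06023 = 4.05 mg/L.

4.05 mg/L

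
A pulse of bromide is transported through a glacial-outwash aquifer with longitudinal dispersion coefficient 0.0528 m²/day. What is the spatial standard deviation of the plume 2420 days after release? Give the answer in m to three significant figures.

16.0 m

Dispersive spreading gives a Gaussian with σ² = 2Dt; advection only shifts the center.
σ = √(2 × 0.0528 × 2420) = 16.0 m.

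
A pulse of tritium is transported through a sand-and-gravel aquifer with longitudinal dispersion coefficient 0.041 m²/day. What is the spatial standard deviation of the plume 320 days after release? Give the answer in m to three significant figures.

Dispersive spreading gives a Gaussian with σ² = 2Dt; advection only shifts the center.
σ = √(2 × 0.041 × 320) = 5.12 m.

5.12 m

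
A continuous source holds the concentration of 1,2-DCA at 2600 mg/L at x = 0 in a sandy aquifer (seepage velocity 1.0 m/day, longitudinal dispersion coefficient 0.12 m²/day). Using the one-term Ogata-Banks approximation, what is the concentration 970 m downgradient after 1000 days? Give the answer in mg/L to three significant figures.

For a continuous step input, C/C₀ ≈ ½·erfc((x−vt)/(2√(Dt))).
vt = 1.0 × 1000 = 1000 m and 2√(Dt) = 2√(0.12 × 1000) = 21.91 m.
Argument (x−vt)/(2√(Dt)) = (970 − 1000)/21.91 = -1.369; ½·erfc(-1.369) = 0.9736.
C = 2600 × 0.9736 = 2530 mg/L.

2530 mg/L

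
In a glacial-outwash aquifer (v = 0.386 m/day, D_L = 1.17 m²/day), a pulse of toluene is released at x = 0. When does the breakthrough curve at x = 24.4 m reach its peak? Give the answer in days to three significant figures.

For the 1D instantaneous-source solution, setting ∂C/∂t = 0 at fixed x gives v²t² + 2Dt − x² = 0, so t = (√(D² + v²x²) − D)/v².
√(D² + v²x²) = √(1.17² + 0.386² × 24.4²) = 9.491; v² = 0.148996.
t = (9.491 − 1.17)/0.148996 = 55.8 days (vs. the pure-advection estimate x/v = 63.2 d).

55.8 days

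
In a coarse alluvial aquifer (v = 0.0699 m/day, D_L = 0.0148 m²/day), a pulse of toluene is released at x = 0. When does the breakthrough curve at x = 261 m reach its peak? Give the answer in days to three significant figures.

For the 1D instantaneous-source solution, setting ∂C/∂t = 0 at fixed x gives v²t² + 2Dt − x² = 0, so t = (√(D² + v²x²) − D)/v².
√(D² + v²x²) = √(0.0148² + 0.0699² × 261²) = 18.24; v² = 0.00488601.
t = (18.24 − 0.0148)/0.00488601 = 3730 days (vs. the pure-advection estimate x/v = 3730 d).

3730 days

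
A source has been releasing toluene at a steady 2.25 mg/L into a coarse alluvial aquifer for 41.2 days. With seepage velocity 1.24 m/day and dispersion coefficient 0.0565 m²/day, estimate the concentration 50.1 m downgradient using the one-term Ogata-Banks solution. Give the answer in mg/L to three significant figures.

1.52 mg/L

For a continuous step input, C/C₀ ≈ ½·erfc((x−vt)/(2√(Dt))).
vt = 1.24 × 41.2 = 51.088 m and 2√(Dt) = 2√(0.0565 × 41.2) = 3.051 m.
Argument (x−vt)/(2√(Dt)) = (50.1 − 51.088)/3.051 = -0.3238; ½·erfc(-0.3238) = 0.6765.
C = 2.25 × 0.6765 = 1.52 mg/L.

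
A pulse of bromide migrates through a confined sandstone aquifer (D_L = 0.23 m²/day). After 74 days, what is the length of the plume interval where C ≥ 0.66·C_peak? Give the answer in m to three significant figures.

The plume is Gaussian with σ = √(2Dt) = √(2 × 0.23 × 74) = 5.834 m.
C/C_peak = exp(−Δx²/(2σ²)) = 0.66 ⇒ Δx = σ·√(−2 ln 0.66) = 5.834 × 0.9116 = 5.318 m.
Width = 2Δx = 10.6 m.

10.6 m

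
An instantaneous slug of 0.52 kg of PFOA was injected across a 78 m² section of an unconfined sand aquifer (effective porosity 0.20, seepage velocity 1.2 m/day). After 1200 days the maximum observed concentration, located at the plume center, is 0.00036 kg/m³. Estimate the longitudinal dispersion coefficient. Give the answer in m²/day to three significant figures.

At the plume center C_max = M/(n_e·A·√(4πDt)), so D = M²/(4πt·(n_e·A·C_max)²).
n_e·A·C_max = 0.20 × 78 × 0.00036 = 0.005616 kg/m.
D = 0.52²/(4π × 1200 × 0.005616²) = 0.569 m²/day.

0.569 m²/day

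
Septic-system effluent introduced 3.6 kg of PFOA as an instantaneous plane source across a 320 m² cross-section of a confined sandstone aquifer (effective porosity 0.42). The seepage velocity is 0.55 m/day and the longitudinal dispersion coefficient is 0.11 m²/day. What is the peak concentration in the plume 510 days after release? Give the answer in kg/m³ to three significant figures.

The peak of an instantaneous 1D plume sits at x = vt; there the Gaussian factor is 1 and C_max = M/(n_e·A·√(4πDt)), where n_e·A is the pore area the mass is dissolved in.
√(4πDt) = √(4π × 0.11 × 510) = 26.55 m, so C_max = 3.6/(0.42 × 320 × 26.55) = 0.00101 kg/m³.

0.00101 kg/m³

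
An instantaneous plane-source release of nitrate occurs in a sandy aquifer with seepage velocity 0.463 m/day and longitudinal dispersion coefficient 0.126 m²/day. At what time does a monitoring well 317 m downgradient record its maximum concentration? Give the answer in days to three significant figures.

For the 1D instantaneous-source solution, setting ∂C/∂t = 0 at fixed x gives v²t² + 2Dt − x² = 0, so t = (√(D² + v²x²) − D)/v².
√(D² + v²x²) = √(0.126² + 0.463² × 317²) = 146.8; v² = 0.214369.
t = (146.8 − 0.126)/0.214369 = 684 days (vs. the pure-advection estimate x/v = 685 d).

684 days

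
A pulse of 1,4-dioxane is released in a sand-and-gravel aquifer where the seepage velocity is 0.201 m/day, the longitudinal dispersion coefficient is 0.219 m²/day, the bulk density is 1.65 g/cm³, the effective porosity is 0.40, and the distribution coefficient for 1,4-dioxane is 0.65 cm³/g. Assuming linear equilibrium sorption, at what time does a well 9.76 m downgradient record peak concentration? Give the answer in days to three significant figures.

Retardation factor R = 1 + ρ_b·K_d/n = 1 + 1.65 × 0.65/0.40 = 3.681.
Sorption retards both mechanisms: v_R = v/R = 0.05460 m/day, D_R = D/R = 0.05949 m²/day.
Peak time from v_R²t² + 2D_R t − x² = 0: t = (√(D_R² + v_R²x²) − D_R)/v_R².
√(D_R² + v_R²x²) = √(0.05949² + 0.05460² × 9.76²) = 0.5362; v_R² = 0.002981.
t = (0.5362 − 0.05949)/0.002981 = 160 days.

160 days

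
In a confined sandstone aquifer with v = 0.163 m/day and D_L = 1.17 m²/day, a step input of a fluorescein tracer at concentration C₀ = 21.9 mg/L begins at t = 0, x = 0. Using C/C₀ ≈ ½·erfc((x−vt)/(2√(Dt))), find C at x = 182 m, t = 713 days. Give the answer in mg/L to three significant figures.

For a continuous step input, C/C₀ ≈ ½·erfc((x−vt)/(2√(Dt))).
vt = 0.163 × 713 = 116.219 m and 2√(Dt) = 2√(1.17 × 713) = 57.77 m.
Argument (x−vt)/(2√(Dt)) = (182 − 116.219)/57.77 = 1.139; ½·erfc(1.139) = 0.05361.
C = 21.9 × 0.05361 = 1.17 mg/L.

1.17 mg/L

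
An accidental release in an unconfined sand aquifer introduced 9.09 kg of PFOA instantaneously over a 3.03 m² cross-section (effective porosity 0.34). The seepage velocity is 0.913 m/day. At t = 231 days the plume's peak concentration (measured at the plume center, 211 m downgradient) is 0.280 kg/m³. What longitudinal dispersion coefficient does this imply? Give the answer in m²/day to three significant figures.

0.342 m²/day

At the plume center C_max = M/(n_e·A·√(4πDt)), so D = M²/(4πt·(n_e·A·C_max)²).
n_e·A·C_max = 0.34 × 3.03 × 0.280 = 0.2885 kg/m.
D = 9.09²/(4π × 231 × 0.2885²) = 0.342 m²/day.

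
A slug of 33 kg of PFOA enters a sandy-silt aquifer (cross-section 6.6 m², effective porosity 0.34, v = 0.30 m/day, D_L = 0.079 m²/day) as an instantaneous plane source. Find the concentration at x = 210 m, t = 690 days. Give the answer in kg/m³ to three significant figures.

For an instantaneous plane source, C(x,t) = M/(n_e·A·√(4πDt)) · exp(−(x−vt)²/(4Dt)), with n_e·A the pore (flow) area.
Plume center vt = 0.30 × 690 = 207 m, so the well at 210 m is 3 m downgradient of the peak.
√(4πDt) = 26.17 m, giving peak height M/(n_e·A·√(4πDt)) = 33/(0.34 × 6.6 × 26.17) = 0.5619 kg/m³.
(x−vt)²/(4Dt) = (3)²/(4 × 0.079 × 690) = 0.04128; exp(−0.04128) = 0.9596.
C = 0.5619 × 0.9596 = 0.539 kg/m³.

0.539 kg/m³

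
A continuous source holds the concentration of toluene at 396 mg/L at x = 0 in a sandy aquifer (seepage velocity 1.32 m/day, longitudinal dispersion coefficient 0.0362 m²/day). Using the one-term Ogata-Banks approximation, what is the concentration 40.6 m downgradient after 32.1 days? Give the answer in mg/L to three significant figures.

347 mg/L

For a continuous step input, C/C₀ ≈ ½·erfc((x−vt)/(2√(Dt))).
vt = 1.32 × 32.1 = 42.372 m and 2√(Dt) = 2√(0.0362 × 32.1) = 2.156 m.
Argument (x−vt)/(2√(Dt)) = (40.6 − 42.372)/2.156 = -0.8219; ½·erfc(-0.8219) = 0.8775.
C = 396 × 0.8775 = 347 mg/L.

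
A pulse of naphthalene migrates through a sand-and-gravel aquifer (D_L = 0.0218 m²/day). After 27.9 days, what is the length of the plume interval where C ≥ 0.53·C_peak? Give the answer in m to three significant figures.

The plume is Gaussian with σ = √(2Dt) = √(2 × 0.0218 × 27.9) = 1.103 m.
C/C_peak = exp(−Δx²/(2σ²)) = 0.53 ⇒ Δx = σ·√(−2 ln 0.53) = 1.103 × 1.127 = 1.243 m.
Width = 2Δx = 2.49 m.

2.49 m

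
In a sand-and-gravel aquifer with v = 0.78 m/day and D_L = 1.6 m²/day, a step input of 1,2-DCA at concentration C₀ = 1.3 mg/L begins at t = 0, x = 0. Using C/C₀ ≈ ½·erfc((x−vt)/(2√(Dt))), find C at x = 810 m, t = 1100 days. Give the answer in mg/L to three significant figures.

1.03 mg/L

For a continuous step input, C/C₀ ≈ ½·erfc((x−vt)/(2√(Dt))).
vt = 0.78 × 1100 = 858 m and 2√(Dt) = 2√(1.6 × 1100) = 83.90 m.
Argument (x−vt)/(2√(Dt)) = (810 − 858)/83.90 = -0.5721; ½·erfc(-0.5721) = 0.7908.
C = 1.3 × 0.7908 = 1.03 mg/L.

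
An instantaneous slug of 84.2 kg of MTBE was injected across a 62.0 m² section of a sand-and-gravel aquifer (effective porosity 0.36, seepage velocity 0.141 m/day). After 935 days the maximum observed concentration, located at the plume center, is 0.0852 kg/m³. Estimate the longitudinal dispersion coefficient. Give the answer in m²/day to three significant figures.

0.167 m²/day

At the plume center C_max = M/(n_e·A·√(4πDt)), so D = M²/(4πt·(n_e·A·C_max)²).
n_e·A·C_max = 0.36 × 62.0 × 0.0852 = 1.902 kg/m.
D = 84.2²/(4π × 935 × 1.902²) = 0.167 m²/day.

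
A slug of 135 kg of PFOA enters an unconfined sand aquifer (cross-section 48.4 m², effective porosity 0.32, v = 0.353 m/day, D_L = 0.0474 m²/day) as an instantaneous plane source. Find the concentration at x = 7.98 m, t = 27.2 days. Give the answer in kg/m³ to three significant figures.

For an instantaneous plane source, C(x,t) = M/(n_e·A·√(4πDt)) · exp(−(x−vt)²/(4Dt)), with n_e·A the pore (flow) area.
Plume center vt = 0.353 × 27.2 = 9.6016 m, so the well at 7.98 m is 1.6216 m upgradient of the peak.
√(4πDt) = 4.025 m, giving peak height M/(n_e·A·√(4πDt)) = 135/(0.32 × 48.4 × 4.025) = 2.166 kg/m³.
(x−vt)²/(4Dt) = (-1.6216)²/(4 × 0.0474 × 27.2) = 0.5099; exp(−0.5099) = 0.6006.
C = 2.166 × 0.6006 = 1.30 kg/m³.

1.30 kg/m³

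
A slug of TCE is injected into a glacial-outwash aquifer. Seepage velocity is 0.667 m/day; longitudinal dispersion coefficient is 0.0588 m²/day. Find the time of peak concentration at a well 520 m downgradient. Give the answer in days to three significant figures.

779 days

For the 1D instantaneous-source solution, setting ∂C/∂t = 0 at fixed x gives v²t² + 2Dt − x² = 0, so t = (√(D² + v²x²) − D)/v².
√(D² + v²x²) = √(0.0588² + 0.667² × 520²) = 346.8; v² = 0.444889.
t = (346.8 − 0.0588)/0.444889 = 779 days (vs. the pure-advection estimate x/v = 780 d).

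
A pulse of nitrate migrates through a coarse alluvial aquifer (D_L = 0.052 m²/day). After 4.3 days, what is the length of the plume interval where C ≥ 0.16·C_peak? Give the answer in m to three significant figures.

2.56 m

The plume is Gaussian with σ = √(2Dt) = √(2 × 0.052 × 4.3) = 0.6687 m.
C/C_peak = exp(−Δx²/(2σ²)) = 0.16 ⇒ Δx = σ·√(−2 ln 0.16) = 0.6687 × 1.914 = 1.280 m.
Width = 2Δx = 2.56 m.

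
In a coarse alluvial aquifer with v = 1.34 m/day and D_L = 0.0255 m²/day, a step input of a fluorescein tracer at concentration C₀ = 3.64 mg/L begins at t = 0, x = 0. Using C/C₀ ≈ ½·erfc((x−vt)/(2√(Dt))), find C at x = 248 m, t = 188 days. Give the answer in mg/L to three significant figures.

3.27 mg/L

For a continuous step input, C/C₀ ≈ ½·erfc((x−vt)/(2√(Dt))).
vt = 1.34 × 188 = 251.92 m and 2√(Dt) = 2√(0.0255 × 188) = 4.379 m.
Argument (x−vt)/(2√(Dt)) = (248 − 251.92)/4.379 = -0.8952; ½·erfc(-0.8952) = 0.8972.
C = 3.64 × 0.8972 = 3.27 mg/L.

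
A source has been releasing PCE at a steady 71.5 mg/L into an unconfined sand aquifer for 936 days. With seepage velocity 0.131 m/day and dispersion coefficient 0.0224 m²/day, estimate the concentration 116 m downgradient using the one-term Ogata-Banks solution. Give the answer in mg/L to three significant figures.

60.5 mg/L

For a continuous step input, C/C₀ ≈ ½·erfc((x−vt)/(2√(Dt))).
vt = 0.131 × 936 = 122.616 m and 2√(Dt) = 2√(0.0224 × 936) = 9.158 m.
Argument (x−vt)/(2√(Dt)) = (116 − 122.616)/9.158 = -0.7224; ½·erfc(-0.7224) = 0.8465.
C = 71.5 × 0.8465 = 60.5 mg/L.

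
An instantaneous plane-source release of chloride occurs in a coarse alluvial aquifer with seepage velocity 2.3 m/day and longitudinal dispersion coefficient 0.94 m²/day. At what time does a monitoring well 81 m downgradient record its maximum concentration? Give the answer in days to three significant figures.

For the 1D instantaneous-source solution, setting ∂C/∂t = 0 at fixed x gives v²t² + 2Dt − x² = 0, so t = (√(D² + v²x²) − D)/v².
√(D² + v²x²) = √(0.94² + 2.3² × 81²) = 186.3; v² = 5.29.
t = (186.3 − 0.94)/5.29 = 35.0 days (vs. the pure-advection estimate x/v = 35.2 d).

35.0 days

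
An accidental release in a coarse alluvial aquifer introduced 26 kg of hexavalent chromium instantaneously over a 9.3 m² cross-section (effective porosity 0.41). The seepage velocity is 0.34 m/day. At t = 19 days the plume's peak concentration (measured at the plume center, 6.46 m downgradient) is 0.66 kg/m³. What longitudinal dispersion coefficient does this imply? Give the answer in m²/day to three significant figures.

At the plume center C_max = M/(n_e·A·√(4πDt)), so D = M²/(4πt·(n_e·A·C_max)²).
n_e·A·C_max = 0.41 × 9.3 × 0.66 = 2.517 kg/m.
D = 26²/(4π × 19 × 2.517²) = 0.447 m²/day.

0.447 m²/day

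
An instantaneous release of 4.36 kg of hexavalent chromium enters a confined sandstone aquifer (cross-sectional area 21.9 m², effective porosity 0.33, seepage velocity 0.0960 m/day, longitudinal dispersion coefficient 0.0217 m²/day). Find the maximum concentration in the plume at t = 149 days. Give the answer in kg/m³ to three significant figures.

The peak of an instantaneous 1D plume sits at x = vt; there the Gaussian factor is 1 and C_max = M/(n_e·A·√(4πDt)), where n_e·A is the pore area the mass is dissolved in.
√(4πDt) = √(4π × 0.0217 × 149) = 6.374 m, so C_max = 4.36/(0.33 × 21.9 × 6.374) = 0.0946 kg/m³.

0.0946 kg/m³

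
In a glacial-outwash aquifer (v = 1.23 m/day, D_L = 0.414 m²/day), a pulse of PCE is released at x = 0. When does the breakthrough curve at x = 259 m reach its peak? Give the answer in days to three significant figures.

210 days

For the 1D instantaneous-source solution, setting ∂C/∂t = 0 at fixed x gives v²t² + 2Dt − x² = 0, so t = (√(D² + v²x²) − D)/v².
√(D² + v²x²) = √(0.414² + 1.23² × 259²) = 318.6; v² = 1.5129.
t = (318.6 − 0.414)/1.5129 = 210 days (vs. the pure-advection estimate x/v = 211 d).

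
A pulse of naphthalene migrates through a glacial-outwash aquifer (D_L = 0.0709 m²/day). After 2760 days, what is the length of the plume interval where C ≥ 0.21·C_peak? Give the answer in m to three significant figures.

69.9 m

The plume is Gaussian with σ = √(2Dt) = √(2 × 0.0709 × 2760) = 19.78 m.
C/C_peak = exp(−Δx²/(2σ²)) = 0.21 ⇒ Δx = σ·√(−2 ln 0.21) = 19.78 × 1.767 = 34.95 m.
Width = 2Δx = 69.9 m.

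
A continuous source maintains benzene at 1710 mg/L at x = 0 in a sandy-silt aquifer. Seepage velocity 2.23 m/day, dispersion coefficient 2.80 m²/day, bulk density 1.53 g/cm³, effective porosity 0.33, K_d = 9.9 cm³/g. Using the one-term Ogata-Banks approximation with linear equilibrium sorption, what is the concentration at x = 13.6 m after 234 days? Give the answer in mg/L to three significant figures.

Retardation factor R = 1 + ρ_b·K_d/n = 1 + 1.53 × 9.9/0.33 = 46.90.
Sorption retards both mechanisms: v_R = v/R = 0.04755 m/day, D_R = D/R = 0.05970 m²/day.
v_R·t = 0.04755 × 234 = 11.1267 m; 2√(D_R t) = 7.475 m; argument = (13.6 − 11.1267)/7.475 = 0.3309.
C = C₀ × ½·erfc(0.3309) = 1710 × 0.3199 = 547 mg/L.

547 mg/L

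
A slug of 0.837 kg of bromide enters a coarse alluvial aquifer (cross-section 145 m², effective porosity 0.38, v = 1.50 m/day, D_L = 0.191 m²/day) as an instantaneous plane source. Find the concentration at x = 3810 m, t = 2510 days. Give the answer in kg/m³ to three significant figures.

For an instantaneous plane source, C(x,t) = M/(n_e·A·√(4πDt)) · exp(−(x−vt)²/(4Dt)), with n_e·A the pore (flow) area.
Plume center vt = 1.50 × 2510 = 3765 m, so the well at 3810 m is 45 m downgradient of the peak.
√(4πDt) = 77.62 m, giving peak height M/(n_e·A·√(4πDt)) = 0.837/(0.38 × 145 × 77.62) = 0.0001957 kg/m³.
(x−vt)²/(4Dt) = (45)²/(4 × 0.191 × 2510) = 1.056; exp(−1.056) = 0.3478.
C = 0.0001957 × 0.3478 = 6.81e-05 kg/m³.

6.81e-05 kg/m³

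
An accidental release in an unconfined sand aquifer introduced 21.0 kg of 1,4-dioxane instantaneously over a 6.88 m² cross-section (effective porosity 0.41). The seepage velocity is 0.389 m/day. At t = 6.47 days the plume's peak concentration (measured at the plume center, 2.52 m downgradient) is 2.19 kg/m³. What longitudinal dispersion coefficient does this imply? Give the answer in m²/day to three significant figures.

0.142 m²/day

At the plume center C_max = M/(n_e·A·√(4πDt)), so D = M²/(4πt·(n_e·A·C_max)²).
n_e·A·C_max = 0.41 × 6.88 × 2.19 = 6.178 kg/m.
D = 21.0²/(4π × 6.47 × 6.178²) = 0.142 m²/day.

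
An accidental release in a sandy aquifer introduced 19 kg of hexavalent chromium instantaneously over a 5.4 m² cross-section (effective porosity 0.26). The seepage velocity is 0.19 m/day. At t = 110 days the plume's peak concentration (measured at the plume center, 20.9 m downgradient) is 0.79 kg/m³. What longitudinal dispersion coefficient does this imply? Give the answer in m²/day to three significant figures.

0.212 m²/day

At the plume center C_max = M/(n_e·A·√(4πDt)), so D = M²/(4πt·(n_e·A·C_max)²).
n_e·A·C_max = 0.26 × 5.4 × 0.79 = 1.109 kg/m.
D = 19²/(4π × 110 × 1.109²) = 0.212 m²/day.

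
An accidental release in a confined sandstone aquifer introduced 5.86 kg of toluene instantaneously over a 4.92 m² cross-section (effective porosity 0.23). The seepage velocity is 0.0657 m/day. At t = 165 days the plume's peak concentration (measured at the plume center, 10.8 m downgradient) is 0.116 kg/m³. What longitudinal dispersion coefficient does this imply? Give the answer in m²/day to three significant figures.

At the plume center C_max = M/(n_e·A·√(4πDt)), so D = M²/(4πt·(n_e·A·C_max)²).
n_e·A·C_max = 0.23 × 4.92 × 0.116 = 0.1313 kg/m.
D = 5.86²/(4π × 165 × 0.1313²) = 0.961 m²/day.

0.961 m²/day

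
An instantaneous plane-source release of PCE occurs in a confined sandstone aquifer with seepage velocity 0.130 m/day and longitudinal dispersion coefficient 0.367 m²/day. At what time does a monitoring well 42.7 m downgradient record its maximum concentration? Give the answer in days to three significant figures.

For the 1D instantaneous-source solution, setting ∂C/∂t = 0 at fixed x gives v²t² + 2Dt − x² = 0, so t = (√(D² + v²x²) − D)/v².
√(D² + v²x²) = √(0.367² + 0.130² × 42.7²) = 5.563; v² = 0.0169.
t = (5.563 − 0.367)/0.0169 = 307 days (vs. the pure-advection estimate x/v = 328 d).

307 days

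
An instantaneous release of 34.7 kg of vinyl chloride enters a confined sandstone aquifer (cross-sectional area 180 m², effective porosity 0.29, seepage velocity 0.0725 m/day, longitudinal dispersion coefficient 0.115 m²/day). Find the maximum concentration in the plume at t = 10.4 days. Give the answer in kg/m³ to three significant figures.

The peak of an instantaneous 1D plume sits at x = vt; there the Gaussian factor is 1 and C_max = M/(n_e·A·√(4πDt)), where n_e·A is the pore area the mass is dissolved in.
√(4πDt) = √(4π × 0.115 × 10.4) = 3.877 m, so C_max = 34.7/(0.29 × 180 × 3.877) = 0.171 kg/m³.

0.171 kg/m³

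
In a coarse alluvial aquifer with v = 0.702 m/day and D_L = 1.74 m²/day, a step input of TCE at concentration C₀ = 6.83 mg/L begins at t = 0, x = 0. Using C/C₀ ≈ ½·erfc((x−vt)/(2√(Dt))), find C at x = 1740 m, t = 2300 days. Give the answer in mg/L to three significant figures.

For a continuous step input, C/C₀ ≈ ½·erfc((x−vt)/(2√(Dt))).
vt = 0.702 × 2300 = 1614.6 m and 2√(Dt) = 2√(1.74 × 2300) = 126.5 m.
Argument (x−vt)/(2√(Dt)) = (1740 − 1614.6)/126.5 = 0.9913; ½·erfc(0.9913) = 0.08047.
C = 6.83 × 0.08047 = 0.550 mg/L.

0.550 mg/L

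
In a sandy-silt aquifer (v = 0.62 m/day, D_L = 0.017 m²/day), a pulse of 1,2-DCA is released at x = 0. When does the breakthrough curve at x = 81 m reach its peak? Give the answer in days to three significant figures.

131 days

For the 1D instantaneous-source solution, setting ∂C/∂t = 0 at fixed x gives v²t² + 2Dt − x² = 0, so t = (√(D² + v²x²) − D)/v².
√(D² + v²x²) = √(0.017² + 0.62² × 81²) = 50.22; v² = 0.3844.
t = (50.22 − 0.017)/0.3844 = 131 days (vs. the pure-advection estimate x/v = 131 d).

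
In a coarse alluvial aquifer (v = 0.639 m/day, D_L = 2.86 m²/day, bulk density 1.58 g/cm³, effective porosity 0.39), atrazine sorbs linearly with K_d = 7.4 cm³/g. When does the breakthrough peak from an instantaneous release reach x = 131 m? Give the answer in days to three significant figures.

Retardation factor R = 1 + ρ_b·K_d/n = 1 + 1.58 × 7.4/0.39 = 30.98.
Sorption retards both mechanisms: v_R = v/R = 0.02063 m/day, D_R = D/R = 0.09232 m²/day.
Peak time from v_R²t² + 2D_R t − x² = 0: t = (√(D_R² + v_R²x²) − D_R)/v_R².
√(D_R² + v_R²x²) = √(0.09232² + 0.02063² × 131²) = 2.704; v_R² = 0.0004256.
t = (2.704 − 0.09232)/0.0004256 = 6140 days.

6140 days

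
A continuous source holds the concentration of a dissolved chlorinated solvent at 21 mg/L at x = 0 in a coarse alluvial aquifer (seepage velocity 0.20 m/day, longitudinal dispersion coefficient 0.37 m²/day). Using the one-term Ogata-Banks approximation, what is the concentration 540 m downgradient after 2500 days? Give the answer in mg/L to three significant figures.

For a continuous step input, C/C₀ ≈ ½·erfc((x−vt)/(2√(Dt))).
vt = 0.20 × 2500 = 500 m and 2√(Dt) = 2√(0.37 × 2500) = 60.83 m.
Argument (x−vt)/(2√(Dt)) = (540 − 500)/60.83 = 0.6576; ½·erfc(0.6576) = 0.1762.
C = 21 × 0.1762 = 3.70 mg/L.

3.70 mg/L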